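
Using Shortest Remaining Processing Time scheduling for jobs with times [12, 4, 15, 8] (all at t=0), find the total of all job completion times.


Since all jobs arrive at t=0, SRPT equals SPT ordering.
SPT order: [4, 8, 12, 15]
Completion times:
  Job 1: p=4, C=4
  Job 2: p=8, C=12
  Job 3: p=12, C=24
  Job 4: p=15, C=39
Total completion time = 4 + 12 + 24 + 39 = 79

79


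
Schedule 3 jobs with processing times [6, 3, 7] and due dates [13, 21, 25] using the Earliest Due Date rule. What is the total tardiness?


Sort by due date (EDD order): [(6, 13), (3, 21), (7, 25)]
Compute completion times and tardiness:
  Job 1: p=6, d=13, C=6, tardiness=max(0,6-13)=0
  Job 2: p=3, d=21, C=9, tardiness=max(0,9-21)=0
  Job 3: p=7, d=25, C=16, tardiness=max(0,16-25)=0
Total tardiness = 0

0


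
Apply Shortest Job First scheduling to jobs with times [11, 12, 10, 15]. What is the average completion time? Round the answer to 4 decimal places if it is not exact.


SJF order (ascending): [10, 11, 12, 15]
Completion times:
  Job 1: burst=10, C=10
  Job 2: burst=11, C=21
  Job 3: burst=12, C=33
  Job 4: burst=15, C=48
Average completion = 112/4 = 28.0

28.0


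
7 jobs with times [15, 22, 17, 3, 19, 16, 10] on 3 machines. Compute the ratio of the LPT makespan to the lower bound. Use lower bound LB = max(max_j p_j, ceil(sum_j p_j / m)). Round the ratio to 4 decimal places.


LPT order: [22, 19, 17, 16, 15, 10, 3]
Machine loads after assignment: [35, 34, 33]
LPT makespan = 35
Lower bound = max(max_job, ceil(total/3)) = max(22, 34) = 34
Ratio = 35 / 34 = 1.0294

1.0294


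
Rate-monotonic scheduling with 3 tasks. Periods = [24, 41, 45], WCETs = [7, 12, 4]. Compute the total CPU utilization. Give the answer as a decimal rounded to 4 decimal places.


Compute individual utilizations (exact fractions):
  Task 1: C/T = 7/24 (approx. 0.2917)
  Task 2: C/T = 12/41 (approx. 0.2927)
  Task 3: C/T = 4/45 (approx. 0.0889)
Total utilization U = 7/24 + 12/41 + 4/45 = 9937/14760
Rounded to 4 decimal places: U = 0.6732
RM (Liu & Layland) bound for 3 tasks = 0.779763; compare with U = 9937/14760 (approx. 0.673238)
U <= bound, so schedulable by RM sufficient condition.

0.6732


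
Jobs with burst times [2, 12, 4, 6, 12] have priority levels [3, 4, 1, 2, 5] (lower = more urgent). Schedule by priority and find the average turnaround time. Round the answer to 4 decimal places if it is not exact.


Sort by priority (ascending = highest first):
Order: [(1, 4), (2, 6), (3, 2), (4, 12), (5, 12)]
Completion times:
  Priority 1, burst=4, C=4
  Priority 2, burst=6, C=10
  Priority 3, burst=2, C=12
  Priority 4, burst=12, C=24
  Priority 5, burst=12, C=36
Average turnaround = 86/5 = 17.2

17.2


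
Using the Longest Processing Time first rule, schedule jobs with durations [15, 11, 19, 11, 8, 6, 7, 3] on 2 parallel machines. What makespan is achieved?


Sort jobs in decreasing order (LPT): [19, 15, 11, 11, 8, 7, 6, 3]
Assign each job to the least loaded machine:
  Machine 1: jobs [19, 11, 7, 3], load = 40
  Machine 2: jobs [15, 11, 8, 6], load = 40
Makespan = max load = 40

40


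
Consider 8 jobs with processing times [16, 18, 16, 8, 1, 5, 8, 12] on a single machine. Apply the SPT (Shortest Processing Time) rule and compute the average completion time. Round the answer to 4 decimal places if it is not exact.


Sort jobs by processing time (SPT order): [1, 5, 8, 8, 12, 16, 16, 18]
Compute completion times sequentially:
  Job 1: processing = 1, completes at 1
  Job 2: processing = 5, completes at 6
  Job 3: processing = 8, completes at 14
  Job 4: processing = 8, completes at 22
  Job 5: processing = 12, completes at 34
  Job 6: processing = 16, completes at 50
  Job 7: processing = 16, completes at 66
  Job 8: processing = 18, completes at 84
Sum of completion times = 277
Average completion time = 277/8 = 34.625

34.625


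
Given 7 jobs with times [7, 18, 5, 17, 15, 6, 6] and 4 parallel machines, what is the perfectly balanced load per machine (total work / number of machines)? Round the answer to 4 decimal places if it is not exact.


Total processing time = 7 + 18 + 5 + 17 + 15 + 6 + 6 = 74
Number of machines = 4
Ideal balanced load = 74 / 4 = 18.5

18.5


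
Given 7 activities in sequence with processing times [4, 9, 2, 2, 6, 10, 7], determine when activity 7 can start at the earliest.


Activity 7 starts after activities 1 through 6 complete.
Predecessor durations: [4, 9, 2, 2, 6, 10]
ES = 4 + 9 + 2 + 2 + 6 + 10 = 33

33


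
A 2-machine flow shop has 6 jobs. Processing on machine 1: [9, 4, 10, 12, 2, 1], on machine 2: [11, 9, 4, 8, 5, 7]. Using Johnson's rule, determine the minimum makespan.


Apply Johnson's rule:
  Group 1 (a <= b): [(6, 1, 7), (5, 2, 5), (2, 4, 9), (1, 9, 11)]
  Group 2 (a > b): [(4, 12, 8), (3, 10, 4)]
Optimal job order: [6, 5, 2, 1, 4, 3]
Schedule:
  Job 6: M1 done at 1, M2 done at 8
  Job 5: M1 done at 3, M2 done at 13
  Job 2: M1 done at 7, M2 done at 22
  Job 1: M1 done at 16, M2 done at 33
  Job 4: M1 done at 28, M2 done at 41
  Job 3: M1 done at 38, M2 done at 45
Makespan = 45

45


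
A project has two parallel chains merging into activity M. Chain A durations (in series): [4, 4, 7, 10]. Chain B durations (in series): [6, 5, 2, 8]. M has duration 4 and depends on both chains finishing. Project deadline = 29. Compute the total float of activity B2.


Forward pass: ES(B2) = sum of predecessors on chain B = 6
EF = ES + duration = 6 + 5 = 11
Backward pass: LF(M) = deadline = 29; LS(M) = 29 - 4 = 25
LF(B2) = LS(M) - sum(successors on chain B) = 25 - 10 = 15
LS = LF - duration = 15 - 5 = 10
Total float = LS - ES = 10 - 6 = 4

4


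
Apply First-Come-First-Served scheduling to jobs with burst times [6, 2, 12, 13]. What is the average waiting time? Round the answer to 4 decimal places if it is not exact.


FCFS order (as given): [6, 2, 12, 13]
Waiting times:
  Job 1: wait = 0
  Job 2: wait = 6
  Job 3: wait = 8
  Job 4: wait = 20
Sum of waiting times = 34
Average waiting time = 34/4 = 8.5

8.5


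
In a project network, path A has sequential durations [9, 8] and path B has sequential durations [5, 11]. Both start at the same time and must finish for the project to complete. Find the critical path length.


Path A total = 9 + 8 = 17
Path B total = 5 + 11 = 16
Critical path = longest path = max(17, 16) = 17

17


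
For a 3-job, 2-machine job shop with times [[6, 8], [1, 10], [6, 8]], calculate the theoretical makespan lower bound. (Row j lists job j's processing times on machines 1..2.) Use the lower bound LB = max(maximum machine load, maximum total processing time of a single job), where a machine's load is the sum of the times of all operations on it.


Machine loads:
  Machine 1: 6 + 1 + 6 = 13
  Machine 2: 8 + 10 + 8 = 26
Max machine load = 26
Job totals:
  Job 1: 14
  Job 2: 11
  Job 3: 14
Max job total = 14
Lower bound = max(26, 14) = 26

26


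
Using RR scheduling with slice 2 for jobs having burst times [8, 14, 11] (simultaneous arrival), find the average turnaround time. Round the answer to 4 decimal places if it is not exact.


Time quantum = 2
Execution trace:
  J1 runs 2 units, time = 2
  J2 runs 2 units, time = 4
  J3 runs 2 units, time = 6
  J1 runs 2 units, time = 8
  J2 runs 2 units, time = 10
  J3 runs 2 units, time = 12
  J1 runs 2 units, time = 14
  J2 runs 2 units, time = 16
  J3 runs 2 units, time = 18
  J1 runs 2 units, time = 20
  J2 runs 2 units, time = 22
  J3 runs 2 units, time = 24
  J2 runs 2 units, time = 26
  J3 runs 2 units, time = 28
  J2 runs 2 units, time = 30
  J3 runs 1 units, time = 31
  J2 runs 2 units, time = 33
Finish times: [20, 33, 31]
Average turnaround = 84/3 = 28.0

28.0


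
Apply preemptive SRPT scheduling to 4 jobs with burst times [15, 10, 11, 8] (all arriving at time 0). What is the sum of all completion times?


Since all jobs arrive at t=0, SRPT equals SPT ordering.
SPT order: [8, 10, 11, 15]
Completion times:
  Job 1: p=8, C=8
  Job 2: p=10, C=18
  Job 3: p=11, C=29
  Job 4: p=15, C=44
Total completion time = 8 + 18 + 29 + 44 = 99

99


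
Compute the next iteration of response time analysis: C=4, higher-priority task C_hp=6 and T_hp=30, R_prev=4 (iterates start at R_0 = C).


R_next = C + ceil(R_prev / T_hp) * C_hp
ceil(4 / 30) = ceil(0.1333) = 1
Interference = 1 * 6 = 6
R_next = 4 + 6 = 10

10


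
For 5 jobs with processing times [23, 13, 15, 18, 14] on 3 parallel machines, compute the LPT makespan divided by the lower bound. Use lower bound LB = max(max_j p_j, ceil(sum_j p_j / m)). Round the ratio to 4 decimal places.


LPT order: [23, 18, 15, 14, 13]
Machine loads after assignment: [23, 31, 29]
LPT makespan = 31
Lower bound = max(max_job, ceil(total/3)) = max(23, 28) = 28
Ratio = 31 / 28 = 1.1071

1.1071


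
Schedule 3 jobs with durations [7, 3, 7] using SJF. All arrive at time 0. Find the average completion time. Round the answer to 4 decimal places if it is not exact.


SJF order (ascending): [3, 7, 7]
Completion times:
  Job 1: burst=3, C=3
  Job 2: burst=7, C=10
  Job 3: burst=7, C=17
Average completion = 30/3 = 10.0

10.0


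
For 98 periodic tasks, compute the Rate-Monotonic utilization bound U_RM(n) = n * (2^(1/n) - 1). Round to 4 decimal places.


Compute 2^(1/98) = 1.0070980027
Subtract 1: 1.0070980027 - 1 = 0.0070980027
Multiply by n: 98 * 0.0070980027 = 0.6956042646
Round to 4 dp: 0.6956

0.6956


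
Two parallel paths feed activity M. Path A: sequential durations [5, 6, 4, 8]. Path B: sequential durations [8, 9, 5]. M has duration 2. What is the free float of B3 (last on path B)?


ES(B3) = sum of predecessors on chain B = 17
EF(B3) = ES + duration = 17 + 5 = 22
Successor of B3 is M. ES(M) = max(sum(A), sum(B)) = max(23, 22) = 23
Free float = ES(successor) - EF(current) = 23 - 22 = 1

1


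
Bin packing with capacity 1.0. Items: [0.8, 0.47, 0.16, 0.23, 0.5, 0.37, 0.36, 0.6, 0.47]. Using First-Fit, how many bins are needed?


Place items sequentially using First-Fit:
  Item 0.8 -> new Bin 1
  Item 0.47 -> new Bin 2
  Item 0.16 -> Bin 1 (now 0.96)
  Item 0.23 -> Bin 2 (now 0.7)
  Item 0.5 -> new Bin 3
  Item 0.37 -> Bin 3 (now 0.87)
  Item 0.36 -> new Bin 4
  Item 0.6 -> Bin 4 (now 0.96)
  Item 0.47 -> new Bin 5
Total bins used = 5

5


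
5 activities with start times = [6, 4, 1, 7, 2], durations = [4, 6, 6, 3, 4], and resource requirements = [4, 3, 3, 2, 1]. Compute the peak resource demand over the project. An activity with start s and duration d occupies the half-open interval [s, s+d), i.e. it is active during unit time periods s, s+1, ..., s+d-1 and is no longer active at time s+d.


Each activity i is active on [start_i, start_i + duration_i).
Compute total resource usage per time slot:
  t=0: active resources = [], total = 0
  t=1: active resources = [3], total = 3
  t=2: active resources = [3, 1], total = 4
  t=3: active resources = [3, 1], total = 4
  t=4: active resources = [3, 3, 1], total = 7
  t=5: active resources = [3, 3, 1], total = 7
  t=6: active resources = [4, 3, 3], total = 10
  t=7: active resources = [4, 3, 2], total = 9
  t=8: active resources = [4, 3, 2], total = 9
  t=9: active resources = [4, 3, 2], total = 9
Peak resource demand = 10

10


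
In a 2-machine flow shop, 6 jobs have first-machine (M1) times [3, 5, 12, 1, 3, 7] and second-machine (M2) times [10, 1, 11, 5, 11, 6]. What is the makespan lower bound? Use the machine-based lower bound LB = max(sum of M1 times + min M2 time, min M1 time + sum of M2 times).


LB1 = sum(M1 times) + min(M2 times) = 31 + 1 = 32
LB2 = min(M1 times) + sum(M2 times) = 1 + 44 = 45
Lower bound = max(LB1, LB2) = max(32, 45) = 45

45


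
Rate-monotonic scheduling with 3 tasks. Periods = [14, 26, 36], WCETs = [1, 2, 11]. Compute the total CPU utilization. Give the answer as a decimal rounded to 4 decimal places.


Compute individual utilizations (exact fractions):
  Task 1: C/T = 1/14 (approx. 0.0714)
  Task 2: C/T = 2/26 = 1/13 (approx. 0.0769)
  Task 3: C/T = 11/36 (approx. 0.3056)
Total utilization U = 1/14 + 1/13 + 11/36 = 1487/3276
Rounded to 4 decimal places: U = 0.4539
RM (Liu & Layland) bound for 3 tasks = 0.779763; compare with U = 1487/3276 (approx. 0.453907)
U <= bound, so schedulable by RM sufficient condition.

0.4539


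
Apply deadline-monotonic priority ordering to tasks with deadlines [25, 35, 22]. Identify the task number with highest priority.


Sort tasks by relative deadline (ascending):
  Task 3: deadline = 22
  Task 1: deadline = 25
  Task 2: deadline = 35
Priority order (highest first): [3, 1, 2]
Highest priority task = 3

3


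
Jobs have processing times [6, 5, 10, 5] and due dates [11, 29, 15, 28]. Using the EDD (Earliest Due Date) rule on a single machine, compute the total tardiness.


Sort by due date (EDD order): [(6, 11), (10, 15), (5, 28), (5, 29)]
Compute completion times and tardiness:
  Job 1: p=6, d=11, C=6, tardiness=max(0,6-11)=0
  Job 2: p=10, d=15, C=16, tardiness=max(0,16-15)=1
  Job 3: p=5, d=28, C=21, tardiness=max(0,21-28)=0
  Job 4: p=5, d=29, C=26, tardiness=max(0,26-29)=0
Total tardiness = 1

1


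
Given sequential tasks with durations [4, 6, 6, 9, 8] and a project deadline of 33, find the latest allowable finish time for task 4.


LF(activity 4) = deadline - sum of successor durations
Successors: activities 5 through 5 with durations [8]
Sum of successor durations = 8
LF = 33 - 8 = 25

25


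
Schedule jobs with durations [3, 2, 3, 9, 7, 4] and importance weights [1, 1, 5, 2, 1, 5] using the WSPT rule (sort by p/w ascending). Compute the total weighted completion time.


Compute p/w ratios and sort ascending (WSPT): [(3, 5), (4, 5), (2, 1), (3, 1), (9, 2), (7, 1)]
Compute weighted completion times:
  Job (p=3,w=5): C=3, w*C=5*3=15
  Job (p=4,w=5): C=7, w*C=5*7=35
  Job (p=2,w=1): C=9, w*C=1*9=9
  Job (p=3,w=1): C=12, w*C=1*12=12
  Job (p=9,w=2): C=21, w*C=2*21=42
  Job (p=7,w=1): C=28, w*C=1*28=28
Total weighted completion time = 141

141


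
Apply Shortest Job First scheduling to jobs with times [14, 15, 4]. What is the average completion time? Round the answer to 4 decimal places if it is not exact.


SJF order (ascending): [4, 14, 15]
Completion times:
  Job 1: burst=4, C=4
  Job 2: burst=14, C=18
  Job 3: burst=15, C=33
Average completion = 55/3 = 18.3333

18.3333


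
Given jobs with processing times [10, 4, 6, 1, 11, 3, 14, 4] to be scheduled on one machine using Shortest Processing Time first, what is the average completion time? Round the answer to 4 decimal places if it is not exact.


Sort jobs by processing time (SPT order): [1, 3, 4, 4, 6, 10, 11, 14]
Compute completion times sequentially:
  Job 1: processing = 1, completes at 1
  Job 2: processing = 3, completes at 4
  Job 3: processing = 4, completes at 8
  Job 4: processing = 4, completes at 12
  Job 5: processing = 6, completes at 18
  Job 6: processing = 10, completes at 28
  Job 7: processing = 11, completes at 39
  Job 8: processing = 14, completes at 53
Sum of completion times = 163
Average completion time = 163/8 = 20.375

20.375


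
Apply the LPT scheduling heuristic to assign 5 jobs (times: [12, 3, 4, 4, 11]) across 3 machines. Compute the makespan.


Sort jobs in decreasing order (LPT): [12, 11, 4, 4, 3]
Assign each job to the least loaded machine:
  Machine 1: jobs [12], load = 12
  Machine 2: jobs [11], load = 11
  Machine 3: jobs [4, 4, 3], load = 11
Makespan = max load = 12

12


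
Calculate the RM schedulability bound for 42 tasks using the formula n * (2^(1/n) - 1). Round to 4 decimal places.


Compute 2^(1/42) = 1.0166404394
Subtract 1: 1.0166404394 - 1 = 0.0166404394
Multiply by n: 42 * 0.0166404394 = 0.6988984548
Round to 4 dp: 0.6989

0.6989


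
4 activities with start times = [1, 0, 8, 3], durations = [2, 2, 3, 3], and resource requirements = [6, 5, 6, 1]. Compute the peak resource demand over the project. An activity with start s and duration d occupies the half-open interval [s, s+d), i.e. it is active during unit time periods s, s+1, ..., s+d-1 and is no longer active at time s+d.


Each activity i is active on [start_i, start_i + duration_i).
Compute total resource usage per time slot:
  t=0: active resources = [5], total = 5
  t=1: active resources = [6, 5], total = 11
  t=2: active resources = [6], total = 6
  t=3: active resources = [1], total = 1
  t=4: active resources = [1], total = 1
  t=5: active resources = [1], total = 1
  t=6: active resources = [], total = 0
  t=7: active resources = [], total = 0
  t=8: active resources = [6], total = 6
  t=9: active resources = [6], total = 6
  t=10: active resources = [6], total = 6
Peak resource demand = 11

11


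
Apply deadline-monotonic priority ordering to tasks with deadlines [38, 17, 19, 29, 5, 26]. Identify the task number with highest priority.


Sort tasks by relative deadline (ascending):
  Task 5: deadline = 5
  Task 2: deadline = 17
  Task 3: deadline = 19
  Task 6: deadline = 26
  Task 4: deadline = 29
  Task 1: deadline = 38
Priority order (highest first): [5, 2, 3, 6, 4, 1]
Highest priority task = 5

5


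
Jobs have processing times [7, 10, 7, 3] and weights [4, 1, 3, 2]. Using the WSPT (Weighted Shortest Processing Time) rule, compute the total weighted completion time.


Compute p/w ratios and sort ascending (WSPT): [(3, 2), (7, 4), (7, 3), (10, 1)]
Compute weighted completion times:
  Job (p=3,w=2): C=3, w*C=2*3=6
  Job (p=7,w=4): C=10, w*C=4*10=40
  Job (p=7,w=3): C=17, w*C=3*17=51
  Job (p=10,w=1): C=27, w*C=1*27=27
Total weighted completion time = 124

124


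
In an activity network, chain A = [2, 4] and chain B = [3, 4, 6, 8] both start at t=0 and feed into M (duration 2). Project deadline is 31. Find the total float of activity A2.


Forward pass: ES(A2) = sum of predecessors on chain A = 2
EF = ES + duration = 2 + 4 = 6
Backward pass: LF(M) = deadline = 31; LS(M) = 31 - 2 = 29
LF(A2) = LS(M) - sum(successors on chain A) = 29 - 0 = 29
LS = LF - duration = 29 - 4 = 25
Total float = LS - ES = 25 - 2 = 23

23


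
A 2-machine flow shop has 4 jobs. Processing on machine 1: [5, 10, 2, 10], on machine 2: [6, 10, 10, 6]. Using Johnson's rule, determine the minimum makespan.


Apply Johnson's rule:
  Group 1 (a <= b): [(3, 2, 10), (1, 5, 6), (2, 10, 10)]
  Group 2 (a > b): [(4, 10, 6)]
Optimal job order: [3, 1, 2, 4]
Schedule:
  Job 3: M1 done at 2, M2 done at 12
  Job 1: M1 done at 7, M2 done at 18
  Job 2: M1 done at 17, M2 done at 28
  Job 4: M1 done at 27, M2 done at 34
Makespan = 34

34


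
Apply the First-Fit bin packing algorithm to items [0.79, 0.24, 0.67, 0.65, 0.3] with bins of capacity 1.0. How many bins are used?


Place items sequentially using First-Fit:
  Item 0.79 -> new Bin 1
  Item 0.24 -> new Bin 2
  Item 0.67 -> Bin 2 (now 0.91)
  Item 0.65 -> new Bin 3
  Item 0.3 -> Bin 3 (now 0.95)
Total bins used = 3

3


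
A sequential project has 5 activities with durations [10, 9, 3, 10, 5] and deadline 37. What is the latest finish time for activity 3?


LF(activity 3) = deadline - sum of successor durations
Successors: activities 4 through 5 with durations [10, 5]
Sum of successor durations = 15
LF = 37 - 15 = 22

22


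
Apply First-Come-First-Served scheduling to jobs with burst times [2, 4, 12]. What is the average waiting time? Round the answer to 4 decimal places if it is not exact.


FCFS order (as given): [2, 4, 12]
Waiting times:
  Job 1: wait = 0
  Job 2: wait = 2
  Job 3: wait = 6
Sum of waiting times = 8
Average waiting time = 8/3 = 2.6667

2.6667


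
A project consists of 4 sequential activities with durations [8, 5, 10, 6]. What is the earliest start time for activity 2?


Activity 2 starts after activities 1 through 1 complete.
Predecessor durations: [8]
ES = 8 = 8

8


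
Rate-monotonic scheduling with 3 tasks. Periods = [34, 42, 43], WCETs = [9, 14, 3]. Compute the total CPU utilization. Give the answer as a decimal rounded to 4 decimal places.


Compute individual utilizations (exact fractions):
  Task 1: C/T = 9/34 (approx. 0.2647)
  Task 2: C/T = 14/42 = 1/3 (approx. 0.3333)
  Task 3: C/T = 3/43 (approx. 0.0698)
Total utilization U = 9/34 + 1/3 + 3/43 = 2929/4386
Rounded to 4 decimal places: U = 0.6678
RM (Liu & Layland) bound for 3 tasks = 0.779763; compare with U = 2929/4386 (approx. 0.667807)
U <= bound, so schedulable by RM sufficient condition.

0.6678


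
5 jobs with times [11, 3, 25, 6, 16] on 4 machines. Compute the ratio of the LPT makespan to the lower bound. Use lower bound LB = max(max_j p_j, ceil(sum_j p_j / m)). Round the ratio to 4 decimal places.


LPT order: [25, 16, 11, 6, 3]
Machine loads after assignment: [25, 16, 11, 9]
LPT makespan = 25
Lower bound = max(max_job, ceil(total/4)) = max(25, 16) = 25
Ratio = 25 / 25 = 1.0

1.0


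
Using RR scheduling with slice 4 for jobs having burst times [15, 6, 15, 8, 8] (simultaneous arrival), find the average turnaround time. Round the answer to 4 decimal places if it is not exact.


Time quantum = 4
Execution trace:
  J1 runs 4 units, time = 4
  J2 runs 4 units, time = 8
  J3 runs 4 units, time = 12
  J4 runs 4 units, time = 16
  J5 runs 4 units, time = 20
  J1 runs 4 units, time = 24
  J2 runs 2 units, time = 26
  J3 runs 4 units, time = 30
  J4 runs 4 units, time = 34
  J5 runs 4 units, time = 38
  J1 runs 4 units, time = 42
  J3 runs 4 units, time = 46
  J1 runs 3 units, time = 49
  J3 runs 3 units, time = 52
Finish times: [49, 26, 52, 34, 38]
Average turnaround = 199/5 = 39.8

39.8


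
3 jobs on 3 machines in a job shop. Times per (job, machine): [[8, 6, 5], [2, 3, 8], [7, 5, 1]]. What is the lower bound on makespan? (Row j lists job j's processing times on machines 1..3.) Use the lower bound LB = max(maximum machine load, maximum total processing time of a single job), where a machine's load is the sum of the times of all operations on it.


Machine loads:
  Machine 1: 8 + 2 + 7 = 17
  Machine 2: 6 + 3 + 5 = 14
  Machine 3: 5 + 8 + 1 = 14
Max machine load = 17
Job totals:
  Job 1: 19
  Job 2: 13
  Job 3: 13
Max job total = 19
Lower bound = max(17, 19) = 19

19


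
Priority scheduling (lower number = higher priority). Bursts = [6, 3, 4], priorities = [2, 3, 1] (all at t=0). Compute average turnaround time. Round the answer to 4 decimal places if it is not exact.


Sort by priority (ascending = highest first):
Order: [(1, 4), (2, 6), (3, 3)]
Completion times:
  Priority 1, burst=4, C=4
  Priority 2, burst=6, C=10
  Priority 3, burst=3, C=13
Average turnaround = 27/3 = 9.0

9.0


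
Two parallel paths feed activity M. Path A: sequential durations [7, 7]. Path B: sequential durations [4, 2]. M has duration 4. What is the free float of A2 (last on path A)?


ES(A2) = sum of predecessors on chain A = 7
EF(A2) = ES + duration = 7 + 7 = 14
Successor of A2 is M. ES(M) = max(sum(A), sum(B)) = max(14, 6) = 14
Free float = ES(successor) - EF(current) = 14 - 14 = 0

0


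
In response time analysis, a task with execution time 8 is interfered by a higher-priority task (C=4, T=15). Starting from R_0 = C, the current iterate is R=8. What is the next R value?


R_next = C + ceil(R_prev / T_hp) * C_hp
ceil(8 / 15) = ceil(0.5333) = 1
Interference = 1 * 4 = 4
R_next = 8 + 4 = 12

12


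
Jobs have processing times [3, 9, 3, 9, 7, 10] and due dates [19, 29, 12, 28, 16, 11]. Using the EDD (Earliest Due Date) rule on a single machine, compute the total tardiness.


Sort by due date (EDD order): [(10, 11), (3, 12), (7, 16), (3, 19), (9, 28), (9, 29)]
Compute completion times and tardiness:
  Job 1: p=10, d=11, C=10, tardiness=max(0,10-11)=0
  Job 2: p=3, d=12, C=13, tardiness=max(0,13-12)=1
  Job 3: p=7, d=16, C=20, tardiness=max(0,20-16)=4
  Job 4: p=3, d=19, C=23, tardiness=max(0,23-19)=4
  Job 5: p=9, d=28, C=32, tardiness=max(0,32-28)=4
  Job 6: p=9, d=29, C=41, tardiness=max(0,41-29)=12
Total tardiness = 25

25


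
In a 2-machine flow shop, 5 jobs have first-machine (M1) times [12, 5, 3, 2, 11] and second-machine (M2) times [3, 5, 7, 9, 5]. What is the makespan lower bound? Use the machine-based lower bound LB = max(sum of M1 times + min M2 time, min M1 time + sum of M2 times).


LB1 = sum(M1 times) + min(M2 times) = 33 + 3 = 36
LB2 = min(M1 times) + sum(M2 times) = 2 + 29 = 31
Lower bound = max(LB1, LB2) = max(36, 31) = 36

36


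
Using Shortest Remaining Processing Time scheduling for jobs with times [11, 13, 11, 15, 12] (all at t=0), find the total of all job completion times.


Since all jobs arrive at t=0, SRPT equals SPT ordering.
SPT order: [11, 11, 12, 13, 15]
Completion times:
  Job 1: p=11, C=11
  Job 2: p=11, C=22
  Job 3: p=12, C=34
  Job 4: p=13, C=47
  Job 5: p=15, C=62
Total completion time = 11 + 22 + 34 + 47 + 62 = 176

176


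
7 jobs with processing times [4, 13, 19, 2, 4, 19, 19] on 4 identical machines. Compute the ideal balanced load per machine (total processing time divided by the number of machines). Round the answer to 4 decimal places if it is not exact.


Total processing time = 4 + 13 + 19 + 2 + 4 + 19 + 19 = 80
Number of machines = 4
Ideal balanced load = 80 / 4 = 20.0

20.0


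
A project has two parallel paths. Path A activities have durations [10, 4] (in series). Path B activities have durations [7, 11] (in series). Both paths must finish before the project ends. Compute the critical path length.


Path A total = 10 + 4 = 14
Path B total = 7 + 11 = 18
Critical path = longest path = max(14, 18) = 18

18


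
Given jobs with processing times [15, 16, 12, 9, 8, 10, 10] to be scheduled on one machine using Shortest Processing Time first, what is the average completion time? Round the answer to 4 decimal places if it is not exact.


Sort jobs by processing time (SPT order): [8, 9, 10, 10, 12, 15, 16]
Compute completion times sequentially:
  Job 1: processing = 8, completes at 8
  Job 2: processing = 9, completes at 17
  Job 3: processing = 10, completes at 27
  Job 4: processing = 10, completes at 37
  Job 5: processing = 12, completes at 49
  Job 6: processing = 15, completes at 64
  Job 7: processing = 16, completes at 80
Sum of completion times = 282
Average completion time = 282/7 = 40.2857

40.2857


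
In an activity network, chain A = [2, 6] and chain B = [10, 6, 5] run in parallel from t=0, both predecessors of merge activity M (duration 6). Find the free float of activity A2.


ES(A2) = sum of predecessors on chain A = 2
EF(A2) = ES + duration = 2 + 6 = 8
Successor of A2 is M. ES(M) = max(sum(A), sum(B)) = max(8, 21) = 21
Free float = ES(successor) - EF(current) = 21 - 8 = 13

13


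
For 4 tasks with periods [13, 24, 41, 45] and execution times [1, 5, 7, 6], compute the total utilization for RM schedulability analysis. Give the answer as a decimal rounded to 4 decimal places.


Compute individual utilizations (exact fractions):
  Task 1: C/T = 1/13 (approx. 0.0769)
  Task 2: C/T = 5/24 (approx. 0.2083)
  Task 3: C/T = 7/41 (approx. 0.1707)
  Task 4: C/T = 6/45 = 2/15 (approx. 0.1333)
Total utilization U = 1/13 + 5/24 + 7/41 + 2/15 = 37693/63960
Rounded to 4 decimal places: U = 0.5893
RM (Liu & Layland) bound for 4 tasks = 0.756828; compare with U = 37693/63960 (approx. 0.589321)
U <= bound, so schedulable by RM sufficient condition.

0.5893


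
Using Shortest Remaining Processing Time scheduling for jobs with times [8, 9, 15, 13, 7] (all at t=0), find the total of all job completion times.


Since all jobs arrive at t=0, SRPT equals SPT ordering.
SPT order: [7, 8, 9, 13, 15]
Completion times:
  Job 1: p=7, C=7
  Job 2: p=8, C=15
  Job 3: p=9, C=24
  Job 4: p=13, C=37
  Job 5: p=15, C=52
Total completion time = 7 + 15 + 24 + 37 + 52 = 135

135


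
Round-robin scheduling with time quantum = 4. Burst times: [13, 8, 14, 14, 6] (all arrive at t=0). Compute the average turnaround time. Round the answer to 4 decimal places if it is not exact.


Time quantum = 4
Execution trace:
  J1 runs 4 units, time = 4
  J2 runs 4 units, time = 8
  J3 runs 4 units, time = 12
  J4 runs 4 units, time = 16
  J5 runs 4 units, time = 20
  J1 runs 4 units, time = 24
  J2 runs 4 units, time = 28
  J3 runs 4 units, time = 32
  J4 runs 4 units, time = 36
  J5 runs 2 units, time = 38
  J1 runs 4 units, time = 42
  J3 runs 4 units, time = 46
  J4 runs 4 units, time = 50
  J1 runs 1 units, time = 51
  J3 runs 2 units, time = 53
  J4 runs 2 units, time = 55
Finish times: [51, 28, 53, 55, 38]
Average turnaround = 225/5 = 45.0

45.0


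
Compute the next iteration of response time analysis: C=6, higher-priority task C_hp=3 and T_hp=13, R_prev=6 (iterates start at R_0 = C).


R_next = C + ceil(R_prev / T_hp) * C_hp
ceil(6 / 13) = ceil(0.4615) = 1
Interference = 1 * 3 = 3
R_next = 6 + 3 = 9

9


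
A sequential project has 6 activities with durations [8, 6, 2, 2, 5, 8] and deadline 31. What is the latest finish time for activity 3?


LF(activity 3) = deadline - sum of successor durations
Successors: activities 4 through 6 with durations [2, 5, 8]
Sum of successor durations = 15
LF = 31 - 15 = 16

16


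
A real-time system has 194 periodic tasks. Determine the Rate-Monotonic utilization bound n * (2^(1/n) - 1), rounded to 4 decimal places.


Compute 2^(1/194) = 1.0035793141
Subtract 1: 1.0035793141 - 1 = 0.0035793141
Multiply by n: 194 * 0.0035793141 = 0.6943869354
Round to 4 dp: 0.6944

0.6944


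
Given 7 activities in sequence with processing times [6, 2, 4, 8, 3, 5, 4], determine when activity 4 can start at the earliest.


Activity 4 starts after activities 1 through 3 complete.
Predecessor durations: [6, 2, 4]
ES = 6 + 2 + 4 = 12

12


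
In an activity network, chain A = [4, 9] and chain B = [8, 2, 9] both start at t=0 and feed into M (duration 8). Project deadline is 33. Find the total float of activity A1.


Forward pass: ES(A1) = sum of predecessors on chain A = 0
EF = ES + duration = 0 + 4 = 4
Backward pass: LF(M) = deadline = 33; LS(M) = 33 - 8 = 25
LF(A1) = LS(M) - sum(successors on chain A) = 25 - 9 = 16
LS = LF - duration = 16 - 4 = 12
Total float = LS - ES = 12 - 0 = 12

12


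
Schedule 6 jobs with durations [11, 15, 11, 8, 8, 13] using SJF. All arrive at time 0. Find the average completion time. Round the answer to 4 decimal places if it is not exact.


SJF order (ascending): [8, 8, 11, 11, 13, 15]
Completion times:
  Job 1: burst=8, C=8
  Job 2: burst=8, C=16
  Job 3: burst=11, C=27
  Job 4: burst=11, C=38
  Job 5: burst=13, C=51
  Job 6: burst=15, C=66
Average completion = 206/6 = 34.3333

34.3333


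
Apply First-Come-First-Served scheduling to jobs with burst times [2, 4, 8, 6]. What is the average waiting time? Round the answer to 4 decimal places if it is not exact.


FCFS order (as given): [2, 4, 8, 6]
Waiting times:
  Job 1: wait = 0
  Job 2: wait = 2
  Job 3: wait = 6
  Job 4: wait = 14
Sum of waiting times = 22
Average waiting time = 22/4 = 5.5

5.5


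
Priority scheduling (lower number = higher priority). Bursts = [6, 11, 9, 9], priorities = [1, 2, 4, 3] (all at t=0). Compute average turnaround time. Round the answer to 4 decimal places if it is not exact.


Sort by priority (ascending = highest first):
Order: [(1, 6), (2, 11), (3, 9), (4, 9)]
Completion times:
  Priority 1, burst=6, C=6
  Priority 2, burst=11, C=17
  Priority 3, burst=9, C=26
  Priority 4, burst=9, C=35
Average turnaround = 84/4 = 21.0

21.0


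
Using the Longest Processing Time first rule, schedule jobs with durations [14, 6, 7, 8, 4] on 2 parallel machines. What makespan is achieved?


Sort jobs in decreasing order (LPT): [14, 8, 7, 6, 4]
Assign each job to the least loaded machine:
  Machine 1: jobs [14, 6], load = 20
  Machine 2: jobs [8, 7, 4], load = 19
Makespan = max load = 20

20


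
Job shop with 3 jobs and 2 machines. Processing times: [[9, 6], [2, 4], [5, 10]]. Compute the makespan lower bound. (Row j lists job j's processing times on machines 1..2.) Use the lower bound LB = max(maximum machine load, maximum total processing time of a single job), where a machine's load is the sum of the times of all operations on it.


Machine loads:
  Machine 1: 9 + 2 + 5 = 16
  Machine 2: 6 + 4 + 10 = 20
Max machine load = 20
Job totals:
  Job 1: 15
  Job 2: 6
  Job 3: 15
Max job total = 15
Lower bound = max(20, 15) = 20

20


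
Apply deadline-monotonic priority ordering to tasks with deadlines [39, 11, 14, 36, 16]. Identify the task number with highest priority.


Sort tasks by relative deadline (ascending):
  Task 2: deadline = 11
  Task 3: deadline = 14
  Task 5: deadline = 16
  Task 4: deadline = 36
  Task 1: deadline = 39
Priority order (highest first): [2, 3, 5, 4, 1]
Highest priority task = 2

2


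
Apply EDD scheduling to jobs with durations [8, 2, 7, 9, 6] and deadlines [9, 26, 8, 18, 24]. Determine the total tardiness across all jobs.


Sort by due date (EDD order): [(7, 8), (8, 9), (9, 18), (6, 24), (2, 26)]
Compute completion times and tardiness:
  Job 1: p=7, d=8, C=7, tardiness=max(0,7-8)=0
  Job 2: p=8, d=9, C=15, tardiness=max(0,15-9)=6
  Job 3: p=9, d=18, C=24, tardiness=max(0,24-18)=6
  Job 4: p=6, d=24, C=30, tardiness=max(0,30-24)=6
  Job 5: p=2, d=26, C=32, tardiness=max(0,32-26)=6
Total tardiness = 24

24


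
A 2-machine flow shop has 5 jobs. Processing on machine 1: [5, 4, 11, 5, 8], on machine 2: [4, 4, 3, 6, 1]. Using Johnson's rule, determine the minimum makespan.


Apply Johnson's rule:
  Group 1 (a <= b): [(2, 4, 4), (4, 5, 6)]
  Group 2 (a > b): [(1, 5, 4), (3, 11, 3), (5, 8, 1)]
Optimal job order: [2, 4, 1, 3, 5]
Schedule:
  Job 2: M1 done at 4, M2 done at 8
  Job 4: M1 done at 9, M2 done at 15
  Job 1: M1 done at 14, M2 done at 19
  Job 3: M1 done at 25, M2 done at 28
  Job 5: M1 done at 33, M2 done at 34
Makespan = 34

34


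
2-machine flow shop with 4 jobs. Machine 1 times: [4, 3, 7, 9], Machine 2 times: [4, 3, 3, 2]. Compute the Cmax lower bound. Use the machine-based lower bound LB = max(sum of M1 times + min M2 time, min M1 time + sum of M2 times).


LB1 = sum(M1 times) + min(M2 times) = 23 + 2 = 25
LB2 = min(M1 times) + sum(M2 times) = 3 + 12 = 15
Lower bound = max(LB1, LB2) = max(25, 15) = 25

25


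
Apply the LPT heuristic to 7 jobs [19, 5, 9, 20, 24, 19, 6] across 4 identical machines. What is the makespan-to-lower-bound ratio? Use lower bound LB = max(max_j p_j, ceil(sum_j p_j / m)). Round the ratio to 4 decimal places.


LPT order: [24, 20, 19, 19, 9, 6, 5]
Machine loads after assignment: [24, 25, 28, 25]
LPT makespan = 28
Lower bound = max(max_job, ceil(total/4)) = max(24, 26) = 26
Ratio = 28 / 26 = 1.0769

1.0769


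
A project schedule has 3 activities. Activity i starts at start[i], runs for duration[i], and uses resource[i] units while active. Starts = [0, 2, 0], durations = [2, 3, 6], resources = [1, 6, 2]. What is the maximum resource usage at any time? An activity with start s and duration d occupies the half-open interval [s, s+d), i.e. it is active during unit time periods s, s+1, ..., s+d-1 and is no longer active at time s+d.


Each activity i is active on [start_i, start_i + duration_i).
Compute total resource usage per time slot:
  t=0: active resources = [1, 2], total = 3
  t=1: active resources = [1, 2], total = 3
  t=2: active resources = [6, 2], total = 8
  t=3: active resources = [6, 2], total = 8
  t=4: active resources = [6, 2], total = 8
  t=5: active resources = [2], total = 2
Peak resource demand = 8

8


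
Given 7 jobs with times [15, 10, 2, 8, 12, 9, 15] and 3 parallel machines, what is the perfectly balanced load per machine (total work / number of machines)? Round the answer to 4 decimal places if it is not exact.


Total processing time = 15 + 10 + 2 + 8 + 12 + 9 + 15 = 71
Number of machines = 3
Ideal balanced load = 71 / 3 = 23.6667

23.6667


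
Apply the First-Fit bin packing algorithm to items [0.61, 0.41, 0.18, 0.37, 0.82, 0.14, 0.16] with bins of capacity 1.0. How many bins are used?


Place items sequentially using First-Fit:
  Item 0.61 -> new Bin 1
  Item 0.41 -> new Bin 2
  Item 0.18 -> Bin 1 (now 0.79)
  Item 0.37 -> Bin 2 (now 0.78)
  Item 0.82 -> new Bin 3
  Item 0.14 -> Bin 1 (now 0.93)
  Item 0.16 -> Bin 2 (now 0.94)
Total bins used = 3

3


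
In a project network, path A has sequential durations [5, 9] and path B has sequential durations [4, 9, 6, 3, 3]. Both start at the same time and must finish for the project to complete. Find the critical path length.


Path A total = 5 + 9 = 14
Path B total = 4 + 9 + 6 + 3 + 3 = 25
Critical path = longest path = max(14, 25) = 25

25


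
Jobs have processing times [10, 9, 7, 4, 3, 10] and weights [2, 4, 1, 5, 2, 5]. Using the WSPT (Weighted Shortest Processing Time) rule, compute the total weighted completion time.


Compute p/w ratios and sort ascending (WSPT): [(4, 5), (3, 2), (10, 5), (9, 4), (10, 2), (7, 1)]
Compute weighted completion times:
  Job (p=4,w=5): C=4, w*C=5*4=20
  Job (p=3,w=2): C=7, w*C=2*7=14
  Job (p=10,w=5): C=17, w*C=5*17=85
  Job (p=9,w=4): C=26, w*C=4*26=104
  Job (p=10,w=2): C=36, w*C=2*36=72
  Job (p=7,w=1): C=43, w*C=1*43=43
Total weighted completion time = 338

338


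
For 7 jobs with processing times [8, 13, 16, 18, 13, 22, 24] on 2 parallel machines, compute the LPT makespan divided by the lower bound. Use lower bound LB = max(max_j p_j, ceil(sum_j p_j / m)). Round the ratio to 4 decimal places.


LPT order: [24, 22, 18, 16, 13, 13, 8]
Machine loads after assignment: [61, 53]
LPT makespan = 61
Lower bound = max(max_job, ceil(total/2)) = max(24, 57) = 57
Ratio = 61 / 57 = 1.0702

1.0702


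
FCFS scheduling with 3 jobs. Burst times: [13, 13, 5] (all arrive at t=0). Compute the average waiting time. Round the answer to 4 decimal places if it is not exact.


FCFS order (as given): [13, 13, 5]
Waiting times:
  Job 1: wait = 0
  Job 2: wait = 13
  Job 3: wait = 26
Sum of waiting times = 39
Average waiting time = 39/3 = 13.0

13.0


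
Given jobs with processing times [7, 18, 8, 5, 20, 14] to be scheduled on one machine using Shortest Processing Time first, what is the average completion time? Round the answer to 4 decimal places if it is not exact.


Sort jobs by processing time (SPT order): [5, 7, 8, 14, 18, 20]
Compute completion times sequentially:
  Job 1: processing = 5, completes at 5
  Job 2: processing = 7, completes at 12
  Job 3: processing = 8, completes at 20
  Job 4: processing = 14, completes at 34
  Job 5: processing = 18, completes at 52
  Job 6: processing = 20, completes at 72
Sum of completion times = 195
Average completion time = 195/6 = 32.5

32.5


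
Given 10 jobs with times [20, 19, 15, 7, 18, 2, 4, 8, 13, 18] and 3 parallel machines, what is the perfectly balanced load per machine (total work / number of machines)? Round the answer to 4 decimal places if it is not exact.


Total processing time = 20 + 19 + 15 + 7 + 18 + 2 + 4 + 8 + 13 + 18 = 124
Number of machines = 3
Ideal balanced load = 124 / 3 = 41.3333

41.3333


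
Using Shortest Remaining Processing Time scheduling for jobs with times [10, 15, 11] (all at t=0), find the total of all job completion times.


Since all jobs arrive at t=0, SRPT equals SPT ordering.
SPT order: [10, 11, 15]
Completion times:
  Job 1: p=10, C=10
  Job 2: p=11, C=21
  Job 3: p=15, C=36
Total completion time = 10 + 21 + 36 = 67

67


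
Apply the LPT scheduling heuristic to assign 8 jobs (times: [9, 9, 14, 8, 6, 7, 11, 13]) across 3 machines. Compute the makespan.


Sort jobs in decreasing order (LPT): [14, 13, 11, 9, 9, 8, 7, 6]
Assign each job to the least loaded machine:
  Machine 1: jobs [14, 8, 6], load = 28
  Machine 2: jobs [13, 9], load = 22
  Machine 3: jobs [11, 9, 7], load = 27
Makespan = max load = 28

28


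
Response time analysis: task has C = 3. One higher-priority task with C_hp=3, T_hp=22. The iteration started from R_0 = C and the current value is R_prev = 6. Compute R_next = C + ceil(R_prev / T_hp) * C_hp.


R_next = C + ceil(R_prev / T_hp) * C_hp
ceil(6 / 22) = ceil(0.2727) = 1
Interference = 1 * 3 = 3
R_next = 3 + 3 = 6
R_next = R_prev, so the iteration has converged (response time = 6).

6


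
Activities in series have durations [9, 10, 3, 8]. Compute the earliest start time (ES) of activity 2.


Activity 2 starts after activities 1 through 1 complete.
Predecessor durations: [9]
ES = 9 = 9

9
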